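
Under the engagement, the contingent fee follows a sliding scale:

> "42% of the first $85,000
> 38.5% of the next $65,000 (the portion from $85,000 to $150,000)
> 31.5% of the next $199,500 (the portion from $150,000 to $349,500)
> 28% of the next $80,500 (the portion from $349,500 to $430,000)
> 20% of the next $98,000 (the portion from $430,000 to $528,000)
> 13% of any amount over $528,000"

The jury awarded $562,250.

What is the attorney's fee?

First $85,000 at 42% = $35,700.00
Next $65,000 at 38.5% = $25,025.00
Next $199,500 at 31.5% = $62,842.50
Next $80,500 at 28% = $22,540.00
Next $98,000 at 20% = $19,600.00
Remaining $34,250 at 13% = $4,452.50
Fee: $35,700.00 + $25,025.00 + $62,842.50 + $22,540.00 + $19,600.00 + $4,452.50 = $170,160.00

$170,160.00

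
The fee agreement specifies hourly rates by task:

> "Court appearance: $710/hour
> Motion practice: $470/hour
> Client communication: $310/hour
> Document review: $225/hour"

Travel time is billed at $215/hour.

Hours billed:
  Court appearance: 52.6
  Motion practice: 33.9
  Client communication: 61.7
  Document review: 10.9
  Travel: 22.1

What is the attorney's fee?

Court appearance: 52.6 × $710 = $37,346.00
Motion practice: 33.9 × $470 = $15,933.00
Client communication: 61.7 × $310 = $19,127.00
Document review: 10.9 × $225 = $2,452.50
Subtotal: $37,346.00 + $15,933.00 + $19,127.00 + $2,452.50 = $74,858.50
Travel: 22.1 × $215 = $4,751.50
Total: $74,858.50 + $4,751.50 = $79,610.00

$79,610.00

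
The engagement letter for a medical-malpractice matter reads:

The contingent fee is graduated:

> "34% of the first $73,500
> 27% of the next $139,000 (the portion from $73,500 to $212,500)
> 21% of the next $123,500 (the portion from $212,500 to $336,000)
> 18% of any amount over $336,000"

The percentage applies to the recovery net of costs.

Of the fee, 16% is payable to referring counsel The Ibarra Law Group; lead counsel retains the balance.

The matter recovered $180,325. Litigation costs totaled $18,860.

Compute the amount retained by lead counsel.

Fee base (net of costs): $180,325 − $18,860 = $161,465
First $73,500 at 34% = $24,990.00
Remaining $87,965 at 27% = $23,750.55
Fee: $24,990.00 + $23,750.55 = $48,740.55
Referral share: 16% of $48,740.55 = $7,798.49; lead counsel retains $48,740.55 − $7,798.49 = $40,942.06.

$40,942.06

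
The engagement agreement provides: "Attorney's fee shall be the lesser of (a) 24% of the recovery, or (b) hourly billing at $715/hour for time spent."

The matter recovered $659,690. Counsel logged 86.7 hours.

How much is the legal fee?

(a) 24% of $659,690 = $158,325.60
(b) 86.7 × $715 = $61,990.50
The lesser is (b): $61,990.50.

$61,990.50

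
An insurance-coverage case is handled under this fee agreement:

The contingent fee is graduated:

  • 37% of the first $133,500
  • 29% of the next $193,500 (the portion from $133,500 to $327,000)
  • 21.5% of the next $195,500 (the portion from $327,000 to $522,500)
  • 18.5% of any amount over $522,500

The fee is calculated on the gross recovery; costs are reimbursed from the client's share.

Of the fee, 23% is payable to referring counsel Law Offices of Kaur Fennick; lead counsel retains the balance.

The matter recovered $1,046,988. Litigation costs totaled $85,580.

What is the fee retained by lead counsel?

$188,321.04

Fee base is the gross recovery, $1,046,988; costs are reimbursed separately.
First $133,500 at 37% = $49,395.00
Next $193,500 at 29% = $56,115.00
Next $195,500 at 21.5% = $42,032.50
Remaining $524,488 at 18.5% = $97,030.28
Fee: $49,395.00 + $56,115.00 + $42,032.50 + $97,030.28 = $244,572.78
Referral share: 23% of $244,572.78 = $56,251.74; lead counsel retains $244,572.78 − $56,251.74 = $188,321.04.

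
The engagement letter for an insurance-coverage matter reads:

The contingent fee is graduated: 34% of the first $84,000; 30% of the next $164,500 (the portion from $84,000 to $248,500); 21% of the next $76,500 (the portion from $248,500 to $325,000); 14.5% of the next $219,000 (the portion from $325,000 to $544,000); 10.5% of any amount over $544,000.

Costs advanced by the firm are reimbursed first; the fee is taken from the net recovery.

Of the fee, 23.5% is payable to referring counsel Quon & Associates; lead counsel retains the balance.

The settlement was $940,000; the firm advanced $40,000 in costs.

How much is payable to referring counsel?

$38,330.85

Fee base (net of costs): $940,000 − $40,000 = $900,000
First $84,000 at 34% = $28,560.00
Next $164,500 at 30% = $49,350.00
Next $76,500 at 21% = $16,065.00
Next $219,000 at 14.5% = $31,755.00
Remaining $356,000 at 10.5% = $37,380.00
Fee: $28,560.00 + $49,350.00 + $16,065.00 + $31,755.00 + $37,380.00 = $163,110.00
Referral share: 23.5% of $163,110.00 = $38,330.85; lead counsel retains $163,110.00 − $38,330.85 = $124,779.15.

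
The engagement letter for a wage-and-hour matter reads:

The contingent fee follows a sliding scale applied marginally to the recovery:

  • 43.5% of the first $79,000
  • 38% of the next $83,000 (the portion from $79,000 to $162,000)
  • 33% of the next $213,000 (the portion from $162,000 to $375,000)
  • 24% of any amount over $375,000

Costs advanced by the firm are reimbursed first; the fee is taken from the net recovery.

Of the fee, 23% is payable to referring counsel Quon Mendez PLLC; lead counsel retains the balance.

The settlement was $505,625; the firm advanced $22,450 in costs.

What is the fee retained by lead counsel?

Fee base (net of costs): $505,625 − $22,450 = $483,175
First $79,000 at 43.5% = $34,365.00
Next $83,000 at 38% = $31,540.00
Next $213,000 at 33% = $70,290.00
Remaining $108,175 at 24% = $25,962.00
Fee: $34,365.00 + $31,540.00 + $70,290.00 + $25,962.00 = $162,157.00
Referral share: 23% of $162,157.00 = $37,296.11; lead counsel retains $162,157.00 − $37,296.11 = $124,860.89.

$124,860.89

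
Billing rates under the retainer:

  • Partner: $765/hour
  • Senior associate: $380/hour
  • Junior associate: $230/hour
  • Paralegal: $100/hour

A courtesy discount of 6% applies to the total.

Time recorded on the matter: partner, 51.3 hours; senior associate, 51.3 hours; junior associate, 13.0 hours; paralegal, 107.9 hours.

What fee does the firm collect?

$68,167.39

Partner: 51.3 × $765 = $39,244.50
Senior associate: 51.3 × $380 = $19,494.00
Junior associate: 13.0 × $230 = $2,990.00
Paralegal: 107.9 × $100 = $10,790.00
Subtotal: $72,518.50
Less 6% discount: −$4,351.11
Total: $72,518.50 − $4,351.11 = $68,167.39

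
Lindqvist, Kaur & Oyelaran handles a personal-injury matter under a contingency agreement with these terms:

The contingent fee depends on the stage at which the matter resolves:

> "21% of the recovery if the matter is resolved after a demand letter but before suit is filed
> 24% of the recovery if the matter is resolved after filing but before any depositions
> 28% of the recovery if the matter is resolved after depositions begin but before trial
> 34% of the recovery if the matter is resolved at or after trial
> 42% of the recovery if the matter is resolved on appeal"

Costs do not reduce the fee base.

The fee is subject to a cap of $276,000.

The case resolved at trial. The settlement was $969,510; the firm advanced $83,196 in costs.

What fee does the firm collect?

$276,000.00

Fee base is the gross recovery, $969,510; costs are reimbursed separately.
The matter resolved at trial, so the 34% rate applies.
$969,510 × 34% = $329,633.40
$329,633.40 exceeds the $276,000 cap, so the fee is capped at $276,000.00.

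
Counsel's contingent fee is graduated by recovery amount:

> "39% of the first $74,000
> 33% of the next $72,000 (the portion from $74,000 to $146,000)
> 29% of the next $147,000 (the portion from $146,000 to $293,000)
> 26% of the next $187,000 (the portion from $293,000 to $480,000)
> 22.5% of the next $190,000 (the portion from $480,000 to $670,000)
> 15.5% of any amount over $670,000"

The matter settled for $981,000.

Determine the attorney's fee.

$234,825.00

First $74,000 at 39% = $28,860.00
Next $72,000 at 33% = $23,760.00
Next $147,000 at 29% = $42,630.00
Next $187,000 at 26% = $48,620.00
Next $190,000 at 22.5% = $42,750.00
Remaining $311,000 at 15.5% = $48,205.00
Fee: $28,860.00 + $23,760.00 + $42,630.00 + $48,620.00 + $42,750.00 + $48,205.00 = $234,825.00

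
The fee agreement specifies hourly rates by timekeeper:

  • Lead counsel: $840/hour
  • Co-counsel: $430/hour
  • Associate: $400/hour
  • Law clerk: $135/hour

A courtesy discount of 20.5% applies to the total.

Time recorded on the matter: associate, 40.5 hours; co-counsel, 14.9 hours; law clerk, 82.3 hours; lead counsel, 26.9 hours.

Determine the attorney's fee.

Lead counsel: 26.9 × $840 = $22,596.00
Co-counsel: 14.9 × $430 = $6,407.00
Associate: 40.5 × $400 = $16,200.00
Law clerk: 82.3 × $135 = $11,110.50
Subtotal: $56,313.50
Less 20.5% discount: −$11,544.27
Total: $56,313.50 − $11,544.27 = $44,769.23

$44,769.23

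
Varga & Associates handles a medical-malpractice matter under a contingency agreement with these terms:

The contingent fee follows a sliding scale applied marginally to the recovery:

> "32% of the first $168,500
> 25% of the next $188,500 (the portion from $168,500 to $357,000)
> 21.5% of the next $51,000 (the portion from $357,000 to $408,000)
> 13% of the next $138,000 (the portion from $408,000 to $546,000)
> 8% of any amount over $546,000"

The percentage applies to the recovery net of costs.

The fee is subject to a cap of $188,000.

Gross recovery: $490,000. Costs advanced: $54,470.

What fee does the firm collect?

Fee base (net of costs): $490,000 − $54,470 = $435,530
First $168,500 at 32% = $53,920.00
Next $188,500 at 25% = $47,125.00
Next $51,000 at 21.5% = $10,965.00
Remaining $27,530 at 13% = $3,578.90
Fee: $53,920.00 + $47,125.00 + $10,965.00 + $3,578.90 = $115,588.90
$115,588.90 is under the $188,000 cap.

$115,588.90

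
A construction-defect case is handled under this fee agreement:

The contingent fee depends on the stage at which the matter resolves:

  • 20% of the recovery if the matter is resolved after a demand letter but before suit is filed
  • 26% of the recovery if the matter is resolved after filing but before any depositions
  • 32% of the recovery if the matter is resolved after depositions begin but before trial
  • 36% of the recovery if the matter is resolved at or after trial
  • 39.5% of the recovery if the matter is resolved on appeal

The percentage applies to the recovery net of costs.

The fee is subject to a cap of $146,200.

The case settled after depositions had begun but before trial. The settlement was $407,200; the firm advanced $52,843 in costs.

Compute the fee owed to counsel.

Fee base (net of costs): $407,200 − $52,843 = $354,357
The matter settled after depositions had begun but before trial, so the 32% rate applies.
$354,357 × 32% = $113,394.24
$113,394.24 is under the $146,200 cap.

$113,394.24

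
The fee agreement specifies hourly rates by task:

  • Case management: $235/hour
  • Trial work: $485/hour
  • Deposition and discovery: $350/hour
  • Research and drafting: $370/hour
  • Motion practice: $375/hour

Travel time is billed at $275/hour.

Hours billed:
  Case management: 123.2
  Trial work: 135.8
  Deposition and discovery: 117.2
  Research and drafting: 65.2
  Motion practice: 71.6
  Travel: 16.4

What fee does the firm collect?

$191,319.00

Case management: 123.2 × $235 = $28,952.00
Trial work: 135.8 × $485 = $65,863.00
Deposition and discovery: 117.2 × $350 = $41,020.00
Research and drafting: 65.2 × $370 = $24,124.00
Motion practice: 71.6 × $375 = $26,850.00
Subtotal: $28,952.00 + $65,863.00 + $41,020.00 + $24,124.00 + $26,850.00 = $186,809.00
Travel: 16.4 × $275 = $4,510.00
Total: $186,809.00 + $4,510.00 = $191,319.00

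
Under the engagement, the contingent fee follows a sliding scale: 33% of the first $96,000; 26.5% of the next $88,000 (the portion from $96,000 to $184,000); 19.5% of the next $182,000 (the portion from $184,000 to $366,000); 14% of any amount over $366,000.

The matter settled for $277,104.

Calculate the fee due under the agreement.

$73,155.28

First $96,000 at 33% = $31,680.00
Next $88,000 at 26.5% = $23,320.00
Remaining $93,104 at 19.5% = $18,155.28
Fee: $31,680.00 + $23,320.00 + $18,155.28 = $73,155.28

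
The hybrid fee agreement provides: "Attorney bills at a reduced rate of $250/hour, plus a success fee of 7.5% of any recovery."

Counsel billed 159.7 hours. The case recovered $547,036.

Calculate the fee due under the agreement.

Hourly: 159.7 × $250 = $39,925.00
Success fee: 7.5% of $547,036 = $41,027.70
Total: $39,925.00 + $41,027.70 = $80,952.70

$80,952.70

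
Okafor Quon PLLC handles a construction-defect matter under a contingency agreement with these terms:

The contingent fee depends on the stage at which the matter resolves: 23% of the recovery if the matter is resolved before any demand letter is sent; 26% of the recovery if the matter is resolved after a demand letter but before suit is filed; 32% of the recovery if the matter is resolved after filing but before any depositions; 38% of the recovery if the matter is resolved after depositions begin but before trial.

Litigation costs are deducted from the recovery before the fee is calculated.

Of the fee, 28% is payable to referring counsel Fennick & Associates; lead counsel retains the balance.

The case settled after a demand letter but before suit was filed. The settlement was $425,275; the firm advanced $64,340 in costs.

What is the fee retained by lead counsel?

Fee base (net of costs): $425,275 − $64,340 = $360,935
The matter settled after a demand letter but before suit was filed, so the 26% rate applies.
$360,935 × 26% = $93,843.10
Referral share: 28% of $93,843.10 = $26,276.07; lead counsel retains $93,843.10 − $26,276.07 = $67,567.03.

$67,567.03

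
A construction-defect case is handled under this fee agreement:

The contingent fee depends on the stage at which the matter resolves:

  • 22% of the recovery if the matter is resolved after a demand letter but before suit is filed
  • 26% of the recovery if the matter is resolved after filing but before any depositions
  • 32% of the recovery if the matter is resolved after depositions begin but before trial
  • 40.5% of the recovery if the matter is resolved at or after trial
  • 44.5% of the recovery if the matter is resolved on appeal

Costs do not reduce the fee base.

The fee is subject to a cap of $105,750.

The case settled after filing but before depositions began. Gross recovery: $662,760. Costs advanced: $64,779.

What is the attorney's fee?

Fee base is the gross recovery, $662,760; costs are reimbursed separately.
The matter settled after filing but before depositions began, so the 26% rate applies.
$662,760 × 26% = $172,317.60
$172,317.60 exceeds the $105,750 cap, so the fee is capped at $105,750.00.

$105,750.00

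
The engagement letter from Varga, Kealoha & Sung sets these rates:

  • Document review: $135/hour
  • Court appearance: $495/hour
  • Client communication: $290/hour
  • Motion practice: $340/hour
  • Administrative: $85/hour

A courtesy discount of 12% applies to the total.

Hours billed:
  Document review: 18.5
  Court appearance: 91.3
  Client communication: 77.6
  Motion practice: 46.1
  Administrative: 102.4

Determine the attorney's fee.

Document review: 18.5 × $135 = $2,497.50
Court appearance: 91.3 × $495 = $45,193.50
Client communication: 77.6 × $290 = $22,504.00
Motion practice: 46.1 × $340 = $15,674.00
Administrative: 102.4 × $85 = $8,704.00
Subtotal: $94,573.00
Less 12% discount: −$11,348.76
Total: $94,573.00 − $11,348.76 = $83,224.24

$83,224.24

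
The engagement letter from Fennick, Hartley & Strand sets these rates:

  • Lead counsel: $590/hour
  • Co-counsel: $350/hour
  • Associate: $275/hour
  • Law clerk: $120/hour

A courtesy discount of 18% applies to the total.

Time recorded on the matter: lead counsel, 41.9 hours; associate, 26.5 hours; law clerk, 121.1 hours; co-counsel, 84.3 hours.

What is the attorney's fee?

$62,357.31

Lead counsel: 41.9 × $590 = $24,721.00
Co-counsel: 84.3 × $350 = $29,505.00
Associate: 26.5 × $275 = $7,287.50
Law clerk: 121.1 × $120 = $14,532.00
Subtotal: $76,045.50
Less 18% discount: −$13,688.19
Total: $76,045.50 − $13,688.19 = $62,357.31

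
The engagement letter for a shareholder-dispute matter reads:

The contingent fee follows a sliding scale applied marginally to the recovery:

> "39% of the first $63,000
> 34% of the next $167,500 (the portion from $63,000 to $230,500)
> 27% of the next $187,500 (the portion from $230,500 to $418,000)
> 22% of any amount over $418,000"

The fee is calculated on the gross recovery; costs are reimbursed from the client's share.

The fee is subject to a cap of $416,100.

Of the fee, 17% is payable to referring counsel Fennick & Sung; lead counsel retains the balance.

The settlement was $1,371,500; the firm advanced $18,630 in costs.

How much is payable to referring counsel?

Fee base is the gross recovery, $1,371,500; costs are reimbursed separately.
First $63,000 at 39% = $24,570.00
Next $167,500 at 34% = $56,950.00
Next $187,500 at 27% = $50,625.00
Remaining $953,500 at 22% = $209,770.00
Fee: $24,570.00 + $56,950.00 + $50,625.00 + $209,770.00 = $341,915.00
$341,915.00 is under the $416,100 cap.
Referral share: 17% of $341,915.00 = $58,125.55; lead counsel retains $341,915.00 − $58,125.55 = $283,789.45.

$58,125.55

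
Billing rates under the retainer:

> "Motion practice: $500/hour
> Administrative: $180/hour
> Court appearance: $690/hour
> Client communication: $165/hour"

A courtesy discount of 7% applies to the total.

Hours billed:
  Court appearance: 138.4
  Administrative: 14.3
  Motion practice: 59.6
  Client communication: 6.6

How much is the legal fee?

$119,931.87

Motion practice: 59.6 × $500 = $29,800.00
Administrative: 14.3 × $180 = $2,574.00
Court appearance: 138.4 × $690 = $95,496.00
Client communication: 6.6 × $165 = $1,089.00
Subtotal: $128,959.00
Less 7% discount: −$9,027.13
Total: $128,959.00 − $9,027.13 = $119,931.87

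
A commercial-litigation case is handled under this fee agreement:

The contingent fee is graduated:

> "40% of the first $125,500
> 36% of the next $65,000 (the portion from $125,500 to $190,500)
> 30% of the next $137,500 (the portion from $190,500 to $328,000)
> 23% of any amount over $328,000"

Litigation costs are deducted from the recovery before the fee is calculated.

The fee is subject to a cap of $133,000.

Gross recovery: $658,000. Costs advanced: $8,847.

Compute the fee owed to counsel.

$133,000.00

Fee base (net of costs): $658,000 − $8,847 = $649,153
First $125,500 at 40% = $50,200.00
Next $65,000 at 36% = $23,400.00
Next $137,500 at 30% = $41,250.00
Remaining $321,153 at 23% = $73,865.19
Fee: $50,200.00 + $23,400.00 + $41,250.00 + $73,865.19 = $188,715.19
$188,715.19 exceeds the $133,000 cap, so the fee is capped at $133,000.00.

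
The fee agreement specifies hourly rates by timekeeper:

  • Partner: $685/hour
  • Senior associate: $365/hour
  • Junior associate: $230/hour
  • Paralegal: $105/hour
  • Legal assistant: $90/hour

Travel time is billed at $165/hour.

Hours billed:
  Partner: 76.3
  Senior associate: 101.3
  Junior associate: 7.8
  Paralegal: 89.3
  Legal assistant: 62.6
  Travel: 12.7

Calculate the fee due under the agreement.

$108,140.00

Partner: 76.3 × $685 = $52,265.50
Senior associate: 101.3 × $365 = $36,974.50
Junior associate: 7.8 × $230 = $1,794.00
Paralegal: 89.3 × $105 = $9,376.50
Legal assistant: 62.6 × $90 = $5,634.00
Subtotal: $52,265.50 + $36,974.50 + $1,794.00 + $9,376.50 + $5,634.00 = $106,044.50
Travel: 12.7 × $165 = $2,095.50
Total: $106,044.50 + $2,095.50 = $108,140.00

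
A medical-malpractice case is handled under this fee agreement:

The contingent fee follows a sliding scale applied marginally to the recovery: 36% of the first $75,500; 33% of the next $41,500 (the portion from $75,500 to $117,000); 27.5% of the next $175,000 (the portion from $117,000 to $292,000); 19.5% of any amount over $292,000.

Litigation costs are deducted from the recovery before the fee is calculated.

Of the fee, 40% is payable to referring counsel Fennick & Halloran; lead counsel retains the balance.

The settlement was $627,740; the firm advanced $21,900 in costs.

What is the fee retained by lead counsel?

$90,119.28

Fee base (net of costs): $627,740 − $21,900 = $605,840
First $75,500 at 36% = $27,180.00
Next $41,500 at 33% = $13,695.00
Next $175,000 at 27.5% = $48,125.00
Remaining $313,840 at 19.5% = $61,198.80
Fee: $27,180.00 + $13,695.00 + $48,125.00 + $61,198.80 = $150,198.80
Referral share: 40% of $150,198.80 = $60,079.52; lead counsel retains $150,198.80 − $60,079.52 = $90,119.28.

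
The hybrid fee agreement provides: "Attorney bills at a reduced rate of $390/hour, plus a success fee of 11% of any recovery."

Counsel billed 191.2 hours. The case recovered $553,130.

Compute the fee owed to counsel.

$135,412.30

Hourly: 191.2 × $390 = $74,568.00
Success fee: 11% of $553,130 = $60,844.30
Total: $74,568.00 + $60,844.30 = $135,412.30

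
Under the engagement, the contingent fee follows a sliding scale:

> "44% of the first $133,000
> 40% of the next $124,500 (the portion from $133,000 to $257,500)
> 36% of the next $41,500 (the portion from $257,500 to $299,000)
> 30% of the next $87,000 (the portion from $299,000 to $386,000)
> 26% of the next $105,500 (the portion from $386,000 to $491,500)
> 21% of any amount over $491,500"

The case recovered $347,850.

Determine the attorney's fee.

First $133,000 at 44% = $58,520.00
Next $124,500 at 40% = $49,800.00
Next $41,500 at 36% = $14,940.00
Remaining $48,850 at 30% = $14,655.00
Fee: $58,520.00 + $49,800.00 + $14,940.00 + $14,655.00 = $137,915.00

$137,915.00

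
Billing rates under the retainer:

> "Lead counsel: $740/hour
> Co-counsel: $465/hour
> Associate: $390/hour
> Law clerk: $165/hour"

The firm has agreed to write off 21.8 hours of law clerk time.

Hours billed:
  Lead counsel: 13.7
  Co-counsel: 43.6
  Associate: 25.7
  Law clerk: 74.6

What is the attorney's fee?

Lead counsel: 13.7 × $740 = $10,138.00
Co-counsel: 43.6 × $465 = $20,274.00
Associate: 25.7 × $390 = $10,023.00
Law clerk: 74.6 × $165 = $12,309.00
Subtotal: $52,744.00
Write-off: 21.8 × $165 = $3,597.00
Total: $52,744.00 − $3,597.00 = $49,147.00

$49,147.00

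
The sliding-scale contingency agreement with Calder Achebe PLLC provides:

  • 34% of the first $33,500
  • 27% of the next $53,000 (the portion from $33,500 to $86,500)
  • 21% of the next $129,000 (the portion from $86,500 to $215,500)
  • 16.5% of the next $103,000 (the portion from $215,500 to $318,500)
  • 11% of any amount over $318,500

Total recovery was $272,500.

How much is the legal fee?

First $33,500 at 34% = $11,390.00
Next $53,000 at 27% = $14,310.00
Next $129,000 at 21% = $27,090.00
Remaining $57,000 at 16.5% = $9,405.00
Fee: $11,390.00 + $14,310.00 + $27,090.00 + $9,405.00 = $62,195.00

$62,195.00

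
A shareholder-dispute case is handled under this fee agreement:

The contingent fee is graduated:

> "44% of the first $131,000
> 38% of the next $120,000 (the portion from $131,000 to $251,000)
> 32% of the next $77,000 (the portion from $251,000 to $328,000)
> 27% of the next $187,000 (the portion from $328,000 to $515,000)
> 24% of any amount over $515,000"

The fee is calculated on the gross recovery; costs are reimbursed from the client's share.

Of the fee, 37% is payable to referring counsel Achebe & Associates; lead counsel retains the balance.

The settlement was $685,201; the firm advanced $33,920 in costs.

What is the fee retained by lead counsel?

Fee base is the gross recovery, $685,201; costs are reimbursed separately.
First $131,000 at 44% = $57,640.00
Next $120,000 at 38% = $45,600.00
Next $77,000 at 32% = $24,640.00
Next $187,000 at 27% = $50,490.00
Remaining $170,201 at 24% = $40,848.24
Fee: $57,640.00 + $45,600.00 + $24,640.00 + $50,490.00 + $40,848.24 = $219,218.24
Referral share: 37% of $219,218.24 = $81,110.75; lead counsel retains $219,218.24 − $81,110.75 = $138,107.49.

$138,107.49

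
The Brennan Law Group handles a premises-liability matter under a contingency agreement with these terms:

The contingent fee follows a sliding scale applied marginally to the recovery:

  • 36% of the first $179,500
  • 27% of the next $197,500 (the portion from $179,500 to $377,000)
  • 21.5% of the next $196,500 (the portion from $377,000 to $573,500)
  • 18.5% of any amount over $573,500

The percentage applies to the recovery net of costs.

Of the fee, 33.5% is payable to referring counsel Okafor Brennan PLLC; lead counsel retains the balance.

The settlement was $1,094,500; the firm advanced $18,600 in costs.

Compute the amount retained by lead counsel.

$168,335.77

Fee base (net of costs): $1,094,500 − $18,600 = $1,075,900
First $179,500 at 36% = $64,620.00
Next $197,500 at 27% = $53,325.00
Next $196,500 at 21.5% = $42,247.50
Remaining $502,400 at 18.5% = $92,944.00
Fee: $64,620.00 + $53,325.00 + $42,247.50 + $92,944.00 = $253,136.50
Referral share: 33.5% of $253,136.50 = $84,800.73; lead counsel retains $253,136.50 − $84,800.73 = $168,335.77.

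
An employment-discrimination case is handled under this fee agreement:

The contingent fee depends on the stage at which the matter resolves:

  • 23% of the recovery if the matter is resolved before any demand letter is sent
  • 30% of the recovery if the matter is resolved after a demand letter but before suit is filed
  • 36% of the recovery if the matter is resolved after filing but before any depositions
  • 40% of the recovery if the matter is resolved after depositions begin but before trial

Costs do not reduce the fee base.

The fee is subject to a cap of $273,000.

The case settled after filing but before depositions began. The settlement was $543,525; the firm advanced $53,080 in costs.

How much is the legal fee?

$195,669.00

Fee base is the gross recovery, $543,525; costs are reimbursed separately.
The matter settled after filing but before depositions began, so the 36% rate applies.
$543,525 × 36% = $195,669.00
$195,669.00 is under the $273,000 cap.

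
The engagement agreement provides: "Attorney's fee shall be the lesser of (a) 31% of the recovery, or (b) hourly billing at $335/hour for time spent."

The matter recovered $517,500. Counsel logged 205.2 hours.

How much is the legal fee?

(a) 31% of $517,500 = $160,425.00
(b) 205.2 × $335 = $68,742.00
The lesser is (b): $68,742.00.

$68,742.00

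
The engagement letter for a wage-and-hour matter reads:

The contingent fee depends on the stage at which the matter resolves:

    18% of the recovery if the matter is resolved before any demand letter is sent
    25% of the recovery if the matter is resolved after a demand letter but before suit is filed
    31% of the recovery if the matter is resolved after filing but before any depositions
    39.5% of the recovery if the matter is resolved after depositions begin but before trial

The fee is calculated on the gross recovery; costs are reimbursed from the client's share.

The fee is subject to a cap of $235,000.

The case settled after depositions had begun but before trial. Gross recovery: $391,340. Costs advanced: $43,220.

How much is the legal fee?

Fee base is the gross recovery, $391,340; costs are reimbursed separately.
The matter settled after depositions had begun but before trial, so the 39.5% rate applies.
$391,340 × 39.5% = $154,579.30
$154,579.30 is under the $235,000 cap.

$154,579.30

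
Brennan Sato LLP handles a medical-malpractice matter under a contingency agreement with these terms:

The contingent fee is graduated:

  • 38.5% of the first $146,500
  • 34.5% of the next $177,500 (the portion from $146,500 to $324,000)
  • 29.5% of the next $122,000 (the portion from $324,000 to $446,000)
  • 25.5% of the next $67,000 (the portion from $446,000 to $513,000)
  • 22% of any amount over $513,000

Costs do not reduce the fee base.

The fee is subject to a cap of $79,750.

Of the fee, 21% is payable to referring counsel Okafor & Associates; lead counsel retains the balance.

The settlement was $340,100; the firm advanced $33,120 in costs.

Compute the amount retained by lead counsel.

$63,002.50

Fee base is the gross recovery, $340,100; costs are reimbursed separately.
First $146,500 at 38.5% = $56,402.50
Next $177,500 at 34.5% = $61,237.50
Remaining $16,100 at 29.5% = $4,749.50
Fee: $56,402.50 + $61,237.50 + $4,749.50 = $122,389.50
$122,389.50 exceeds the $79,750 cap, so the fee is capped at $79,750.00.
Referral share: 21% of $79,750.00 = $16,747.50; lead counsel retains $79,750.00 − $16,747.50 = $63,002.50.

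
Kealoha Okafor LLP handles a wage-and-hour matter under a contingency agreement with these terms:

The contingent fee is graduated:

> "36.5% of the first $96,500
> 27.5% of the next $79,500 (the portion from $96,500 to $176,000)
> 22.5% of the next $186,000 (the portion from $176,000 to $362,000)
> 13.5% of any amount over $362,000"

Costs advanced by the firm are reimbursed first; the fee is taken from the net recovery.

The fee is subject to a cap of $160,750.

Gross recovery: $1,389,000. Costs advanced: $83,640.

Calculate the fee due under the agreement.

Fee base (net of costs): $1,389,000 − $83,640 = $1,305,360
First $96,500 at 36.5% = $35,222.50
Next $79,500 at 27.5% = $21,862.50
Next $186,000 at 22.5% = $41,850.00
Remaining $943,360 at 13.5% = $127,353.60
Fee: $35,222.50 + $21,862.50 + $41,850.00 + $127,353.60 = $226,288.60
$226,288.60 exceeds the $160,750 cap, so the fee is capped at $160,750.00.

$160,750.00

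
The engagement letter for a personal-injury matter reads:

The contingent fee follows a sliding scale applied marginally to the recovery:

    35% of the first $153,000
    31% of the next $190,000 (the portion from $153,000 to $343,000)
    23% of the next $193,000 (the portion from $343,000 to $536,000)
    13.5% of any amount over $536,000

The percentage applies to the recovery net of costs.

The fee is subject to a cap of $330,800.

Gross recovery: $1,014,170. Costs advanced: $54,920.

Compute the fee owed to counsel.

$213,978.75

Fee base (net of costs): $1,014,170 − $54,920 = $959,250
First $153,000 at 35% = $53,550.00
Next $190,000 at 31% = $58,900.00
Next $193,000 at 23% = $44,390.00
Remaining $423,250 at 13.5% = $57,138.75
Fee: $53,550.00 + $58,900.00 + $44,390.00 + $57,138.75 = $213,978.75
$213,978.75 is under the $330,800 cap.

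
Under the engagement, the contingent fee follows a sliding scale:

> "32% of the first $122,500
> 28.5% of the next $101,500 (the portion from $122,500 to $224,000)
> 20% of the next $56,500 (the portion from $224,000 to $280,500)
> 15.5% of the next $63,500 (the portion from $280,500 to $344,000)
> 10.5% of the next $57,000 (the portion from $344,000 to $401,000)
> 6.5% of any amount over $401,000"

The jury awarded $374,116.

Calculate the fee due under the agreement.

$92,432.18

First $122,500 at 32% = $39,200.00
Next $101,500 at 28.5% = $28,927.50
Next $56,500 at 20% = $11,300.00
Next $63,500 at 15.5% = $9,842.50
Remaining $30,116 at 10.5% = $3,162.18
Fee: $39,200.00 + $28,927.50 + $11,300.00 + $9,842.50 + $3,162.18 = $92,432.18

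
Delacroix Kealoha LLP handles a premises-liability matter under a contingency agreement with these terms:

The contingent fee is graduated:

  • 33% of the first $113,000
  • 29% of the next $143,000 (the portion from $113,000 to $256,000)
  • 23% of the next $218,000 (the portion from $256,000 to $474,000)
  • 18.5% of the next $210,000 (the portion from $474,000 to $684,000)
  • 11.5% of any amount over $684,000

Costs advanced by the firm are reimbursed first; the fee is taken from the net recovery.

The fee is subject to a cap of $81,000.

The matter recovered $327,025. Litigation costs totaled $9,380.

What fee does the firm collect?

$81,000.00

Fee base (net of costs): $327,025 − $9,380 = $317,645
First $113,000 at 33% = $37,290.00
Next $143,000 at 29% = $41,470.00
Remaining $61,645 at 23% = $14,178.35
Fee: $37,290.00 + $41,470.00 + $14,178.35 = $92,938.35
$92,938.35 exceeds the $81,000 cap, so the fee is capped at $81,000.00.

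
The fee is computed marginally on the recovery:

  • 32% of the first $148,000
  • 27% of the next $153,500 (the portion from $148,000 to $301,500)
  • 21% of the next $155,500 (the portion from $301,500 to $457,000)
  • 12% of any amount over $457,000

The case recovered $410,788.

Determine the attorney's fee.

First $148,000 at 32% = $47,360.00
Next $153,500 at 27% = $41,445.00
Remaining $109,288 at 21% = $22,950.48
Fee: $47,360.00 + $41,445.00 + $22,950.48 = $111,755.48

$111,755.48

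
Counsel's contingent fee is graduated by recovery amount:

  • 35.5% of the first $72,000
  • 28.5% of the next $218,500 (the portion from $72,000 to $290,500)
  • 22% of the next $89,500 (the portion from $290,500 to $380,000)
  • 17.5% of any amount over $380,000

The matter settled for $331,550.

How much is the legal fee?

First $72,000 at 35.5% = $25,560.00
Next $218,500 at 28.5% = $62,272.50
Remaining $41,050 at 22% = $9,031.00
Fee: $25,560.00 + $62,272.50 + $9,031.00 = $96,863.50

$96,863.50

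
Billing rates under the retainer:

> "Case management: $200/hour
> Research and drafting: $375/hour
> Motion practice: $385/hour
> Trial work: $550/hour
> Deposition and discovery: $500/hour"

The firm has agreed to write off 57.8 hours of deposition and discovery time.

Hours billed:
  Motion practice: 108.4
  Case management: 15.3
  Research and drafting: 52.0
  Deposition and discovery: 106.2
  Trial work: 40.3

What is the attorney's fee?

$110,659.00

Case management: 15.3 × $200 = $3,060.00
Research and drafting: 52.0 × $375 = $19,500.00
Motion practice: 108.4 × $385 = $41,734.00
Trial work: 40.3 × $550 = $22,165.00
Deposition and discovery: 106.2 × $500 = $53,100.00
Subtotal: $139,559.00
Write-off: 57.8 × $500 = $28,900.00
Total: $139,559.00 − $28,900.00 = $110,659.00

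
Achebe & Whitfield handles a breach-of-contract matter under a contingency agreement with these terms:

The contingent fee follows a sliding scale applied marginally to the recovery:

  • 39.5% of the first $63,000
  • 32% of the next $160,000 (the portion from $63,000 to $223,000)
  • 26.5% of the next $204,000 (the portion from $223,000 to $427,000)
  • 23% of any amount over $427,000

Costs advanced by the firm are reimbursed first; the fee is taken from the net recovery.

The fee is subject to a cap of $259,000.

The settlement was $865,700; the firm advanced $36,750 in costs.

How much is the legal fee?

Fee base (net of costs): $865,700 − $36,750 = $828,950
First $63,000 at 39.5% = $24,885.00
Next $160,000 at 32% = $51,200.00
Next $204,000 at 26.5% = $54,060.00
Remaining $401,950 at 23% = $92,448.50
Fee: $24,885.00 + $51,200.00 + $54,060.00 + $92,448.50 = $222,593.50
$222,593.50 is under the $259,000 cap.

$222,593.50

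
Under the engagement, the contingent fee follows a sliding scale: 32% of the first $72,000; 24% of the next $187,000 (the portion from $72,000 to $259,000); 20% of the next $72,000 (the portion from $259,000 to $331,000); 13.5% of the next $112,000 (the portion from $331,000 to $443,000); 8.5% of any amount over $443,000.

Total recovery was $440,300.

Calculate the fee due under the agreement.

$97,075.50

First $72,000 at 32% = $23,040.00
Next $187,000 at 24% = $44,880.00
Next $72,000 at 20% = $14,400.00
Remaining $109,300 at 13.5% = $14,755.50
Fee: $23,040.00 + $44,880.00 + $14,400.00 + $14,755.50 = $97,075.50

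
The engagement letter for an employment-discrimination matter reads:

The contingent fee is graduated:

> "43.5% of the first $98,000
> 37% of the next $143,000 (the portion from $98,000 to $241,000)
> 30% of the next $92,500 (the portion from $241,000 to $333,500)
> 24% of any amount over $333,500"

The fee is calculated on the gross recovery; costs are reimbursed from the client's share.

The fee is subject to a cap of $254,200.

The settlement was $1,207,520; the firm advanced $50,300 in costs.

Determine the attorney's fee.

$254,200.00

Fee base is the gross recovery, $1,207,520; costs are reimbursed separately.
First $98,000 at 43.5% = $42,630.00
Next $143,000 at 37% = $52,910.00
Next $92,500 at 30% = $27,750.00
Remaining $874,020 at 24% = $209,764.80
Fee: $42,630.00 + $52,910.00 + $27,750.00 + $209,764.80 = $333,054.80
$333,054.80 exceeds the $254,200 cap, so the fee is capped at $254,200.00.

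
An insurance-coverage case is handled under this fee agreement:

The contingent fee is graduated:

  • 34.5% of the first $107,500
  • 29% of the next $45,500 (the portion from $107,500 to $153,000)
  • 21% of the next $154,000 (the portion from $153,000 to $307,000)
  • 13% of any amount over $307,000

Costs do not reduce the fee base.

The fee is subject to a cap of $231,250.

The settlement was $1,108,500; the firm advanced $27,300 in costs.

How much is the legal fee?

Fee base is the gross recovery, $1,108,500; costs are reimbursed separately.
First $107,500 at 34.5% = $37,087.50
Next $45,500 at 29% = $13,195.00
Next $154,000 at 21% = $32,340.00
Remaining $801,500 at 13% = $104,195.00
Fee: $37,087.50 + $13,195.00 + $32,340.00 + $104,195.00 = $186,817.50
$186,817.50 is under the $231,250 cap.

$186,817.50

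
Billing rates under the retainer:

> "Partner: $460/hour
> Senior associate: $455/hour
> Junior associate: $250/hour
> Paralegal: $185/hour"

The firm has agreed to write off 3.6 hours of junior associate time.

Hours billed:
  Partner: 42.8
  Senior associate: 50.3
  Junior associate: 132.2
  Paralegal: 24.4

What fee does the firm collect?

$79,238.50

Partner: 42.8 × $460 = $19,688.00
Senior associate: 50.3 × $455 = $22,886.50
Junior associate: 132.2 × $250 = $33,050.00
Paralegal: 24.4 × $185 = $4,514.00
Subtotal: $80,138.50
Write-off: 3.6 × $250 = $900.00
Total: $80,138.50 − $900.00 = $79,238.50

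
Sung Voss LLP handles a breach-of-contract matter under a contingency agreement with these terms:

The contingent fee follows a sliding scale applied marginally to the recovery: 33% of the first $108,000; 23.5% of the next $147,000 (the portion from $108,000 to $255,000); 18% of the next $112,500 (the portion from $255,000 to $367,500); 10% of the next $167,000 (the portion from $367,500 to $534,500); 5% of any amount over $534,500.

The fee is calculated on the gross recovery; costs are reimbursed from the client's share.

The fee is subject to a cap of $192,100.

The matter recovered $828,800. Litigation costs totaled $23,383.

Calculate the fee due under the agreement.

$121,850.00

Fee base is the gross recovery, $828,800; costs are reimbursed separately.
First $108,000 at 33% = $35,640.00
Next $147,000 at 23.5% = $34,545.00
Next $112,500 at 18% = $20,250.00
Next $167,000 at 10% = $16,700.00
Remaining $294,300 at 5% = $14,715.00
Fee: $35,640.00 + $34,545.00 + $20,250.00 + $16,700.00 + $14,715.00 = $121,850.00
$121,850.00 is under the $192,100 cap.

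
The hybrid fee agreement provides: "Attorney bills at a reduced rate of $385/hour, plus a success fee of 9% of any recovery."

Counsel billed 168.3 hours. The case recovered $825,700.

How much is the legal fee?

$139,108.50

Hourly: 168.3 × $385 = $64,795.50
Success fee: 9% of $825,700 = $74,313.00
Total: $64,795.50 + $74,313.00 = $139,108.50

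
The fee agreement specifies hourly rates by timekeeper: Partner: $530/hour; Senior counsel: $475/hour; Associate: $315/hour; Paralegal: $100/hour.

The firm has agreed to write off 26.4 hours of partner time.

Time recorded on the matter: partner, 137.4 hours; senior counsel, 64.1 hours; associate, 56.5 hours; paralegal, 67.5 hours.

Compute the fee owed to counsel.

Partner: 137.4 × $530 = $72,822.00
Senior counsel: 64.1 × $475 = $30,447.50
Associate: 56.5 × $315 = $17,797.50
Paralegal: 67.5 × $100 = $6,750.00
Subtotal: $127,817.00
Write-off: 26.4 × $530 = $13,992.00
Total: $127,817.00 − $13,992.00 = $113,825.00

$113,825.00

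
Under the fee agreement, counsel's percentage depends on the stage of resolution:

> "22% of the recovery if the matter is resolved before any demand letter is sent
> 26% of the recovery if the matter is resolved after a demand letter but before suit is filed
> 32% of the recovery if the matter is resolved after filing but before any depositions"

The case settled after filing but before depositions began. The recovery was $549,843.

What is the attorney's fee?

The matter settled after filing but before depositions began, so the 32% rate applies.
$549,843 × 32% = $175,949.76

$175,949.76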